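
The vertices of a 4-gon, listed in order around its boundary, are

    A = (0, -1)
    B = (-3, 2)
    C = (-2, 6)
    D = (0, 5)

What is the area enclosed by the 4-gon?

A→B: (0)(2) − (-3)(-1) = -3
B→C: (-3)(6) − (-2)(2) = -14
C→D: (-2)(5) − (0)(6) = -10
D→A: (0)(-1) − (0)(5) = 0
Σ = -27
Area = |Σ|/2 = 13.5.

13.5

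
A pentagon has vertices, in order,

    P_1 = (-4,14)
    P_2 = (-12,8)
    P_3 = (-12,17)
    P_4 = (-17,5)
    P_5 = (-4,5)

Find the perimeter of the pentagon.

54

|P_1P_2| = √((-8)² + (-6)²) = √100 = 10
|P_2P_3| = √((0)² + (9)²) = √81 = 9
|P_3P_4| = √((-5)² + (-12)²) = √169 = 13
|P_4P_5| = √((13)² + (0)²) = √169 = 13
|P_5P_1| = √((0)² + (9)²) = √81 = 9
Perimeter = 10 + 9 + 13 + 13 + 9 = 54.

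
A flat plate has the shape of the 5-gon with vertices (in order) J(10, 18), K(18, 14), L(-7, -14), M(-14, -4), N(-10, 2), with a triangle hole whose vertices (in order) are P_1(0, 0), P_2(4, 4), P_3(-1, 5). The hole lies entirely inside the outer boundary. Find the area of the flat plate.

375

Outer boundary:
Σ = (-184) + (-154) + (-168) + (-68) + (-200) = -774
Area = |Σ|/2 = 387.
Hole:
Apply the shoelace formula: 2A = Σ (x_i·y_{i+1} − x_{i+1}·y_i), indices taken mod 3.
Cross-terms: 0, 24, 0  ⇒  Σ = 24
Area = |Σ|/2 = 12.
Net area = 387 − 12 = 375.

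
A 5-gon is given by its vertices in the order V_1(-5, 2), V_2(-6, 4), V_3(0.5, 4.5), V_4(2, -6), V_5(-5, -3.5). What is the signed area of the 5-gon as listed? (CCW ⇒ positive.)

V_1→V_2: (-5)(4) − (-6)(2) = -8
V_2→V_3: (-6)(4.5) − (0.5)(4) = -29
V_3→V_4: (0.5)(-6) − (2)(4.5) = -12
V_4→V_5: (2)(-3.5) − (-5)(-6) = -37
V_5→V_1: (-5)(2) − (-5)(-3.5) = -27.5
Σ = -113.5
Signed area = Σ/2 = -56.75 (negative ⇒ clockwise traversal).

-56.75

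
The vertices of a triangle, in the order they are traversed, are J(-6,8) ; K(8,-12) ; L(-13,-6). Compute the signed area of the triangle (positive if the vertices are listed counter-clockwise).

-168

Σ = (8) + (-204) + (-140) = -336
Signed area = Σ/2 = -168 (negative ⇒ clockwise traversal).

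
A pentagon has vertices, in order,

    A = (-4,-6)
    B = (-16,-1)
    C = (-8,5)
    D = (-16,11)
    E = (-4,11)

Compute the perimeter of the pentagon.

62

|AB| = √((-12)² + (5)²) = √169 = 13
|BC| = √((8)² + (6)²) = √100 = 10
|CD| = √((-8)² + (6)²) = √100 = 10
|DE| = √((12)² + (0)²) = √144 = 12
|EA| = √((0)² + (-17)²) = √289 = 17
Perimeter = 13 + 10 + 10 + 12 + 17 = 62.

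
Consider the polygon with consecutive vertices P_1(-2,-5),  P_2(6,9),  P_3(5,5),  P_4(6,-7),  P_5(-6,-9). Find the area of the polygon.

76

P_1→P_2: (-2)(9) − (6)(-5) = 12
P_2→P_3: (6)(5) − (5)(9) = -15
P_3→P_4: (5)(-7) − (6)(5) = -65
P_4→P_5: (6)(-9) − (-6)(-7) = -96
P_5→P_1: (-6)(-5) − (-2)(-9) = 12
Σ = -152
Area = |Σ|/2 = 76.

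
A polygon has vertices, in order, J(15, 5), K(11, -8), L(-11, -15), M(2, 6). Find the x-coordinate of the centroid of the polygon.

931/272

Apply Gauss's area formula. First the cross-terms c_i = x_i·y_{i+1} − x_{i+1}·y_i:
  -175, -253, -36, -80  ⇒  2A = -544, A = -272.
Then Σ (x_i + x_{i+1})·c_i = -5586, so x̄ = -5586 / (6·(-272)) = 931/272.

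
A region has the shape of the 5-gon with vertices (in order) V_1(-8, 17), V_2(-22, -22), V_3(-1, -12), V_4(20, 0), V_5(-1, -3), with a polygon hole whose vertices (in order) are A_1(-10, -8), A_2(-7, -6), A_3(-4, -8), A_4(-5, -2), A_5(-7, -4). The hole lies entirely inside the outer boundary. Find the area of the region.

452.5

Outer boundary:
Apply the surveyor's formula: 2A = Σ (x_i·y_{i+1} − x_{i+1}·y_i), indices taken mod 5.
Cross-terms: 550, 242, 240, -60, -41  ⇒  Σ = 931
Area = |Σ|/2 = 465.5.
Hole:
Apply the surveyor's formula: 2A = Σ (x_i·y_{i+1} − x_{i+1}·y_i), indices taken mod 5.
A_1→A_2: (-10)(-6) − (-7)(-8) = 4
A_2→A_3: (-7)(-8) − (-4)(-6) = 32
A_3→A_4: (-4)(-2) − (-5)(-8) = -32
A_4→A_5: (-5)(-4) − (-7)(-2) = 6
A_5→A_1: (-7)(-8) − (-10)(-4) = 16
Σ = 26
Area = |Σ|/2 = 13.
Net area = 465.5 − 13 = 452.5.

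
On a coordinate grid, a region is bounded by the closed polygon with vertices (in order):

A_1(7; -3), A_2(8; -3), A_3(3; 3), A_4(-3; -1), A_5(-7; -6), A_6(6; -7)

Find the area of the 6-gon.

84.5

Apply the surveyor's formula: 2A = Σ (x_i·y_{i+1} − x_{i+1}·y_i), indices taken mod 6.
Σ = (3) + (33) + (6) + (11) + (85) + (31) = 169
Area = |Σ|/2 = 84.5.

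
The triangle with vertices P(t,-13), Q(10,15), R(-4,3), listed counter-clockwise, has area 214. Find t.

The doubled signed area Σ (x_i y_{i+1} − x_{i+1} y_i) is linear in t.
With t=0 it equals 272; the coefficient of t is 12 (from the two edges through P).
So 12·t + 272 = 2·214 = 428 ⇒ t = 13.

13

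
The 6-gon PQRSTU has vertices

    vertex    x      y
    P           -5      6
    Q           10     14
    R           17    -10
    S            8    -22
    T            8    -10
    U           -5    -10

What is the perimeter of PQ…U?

98

|PQ| = √((15)² + (8)²) = √289 = 17
|QR| = √((7)² + (-24)²) = √625 = 25
|RS| = √((-9)² + (-12)²) = √225 = 15
|ST| = √((0)² + (12)²) = √144 = 12
|TU| = √((-13)² + (0)²) = √169 = 13
|UP| = √((0)² + (16)²) = √256 = 16
Perimeter = 17 + 25 + 15 + 12 + 13 + 16 = 98.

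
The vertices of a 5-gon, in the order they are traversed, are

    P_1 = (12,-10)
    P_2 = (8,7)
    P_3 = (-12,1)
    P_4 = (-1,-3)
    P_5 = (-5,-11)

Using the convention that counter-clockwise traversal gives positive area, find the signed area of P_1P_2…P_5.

235.5

Apply the shoelace (surveyor's) formula: 2A = Σ (x_i·y_{i+1} − x_{i+1}·y_i), indices taken mod 5.
P_1→P_2: (12)(7) − (8)(-10) = 164
P_2→P_3: (8)(1) − (-12)(7) = 92
P_3→P_4: (-12)(-3) − (-1)(1) = 37
P_4→P_5: (-1)(-11) − (-5)(-3) = -4
P_5→P_1: (-5)(-10) − (12)(-11) = 182
Σ = 471
Signed area = Σ/2 = 235.5 (positive ⇒ counter-clockwise traversal).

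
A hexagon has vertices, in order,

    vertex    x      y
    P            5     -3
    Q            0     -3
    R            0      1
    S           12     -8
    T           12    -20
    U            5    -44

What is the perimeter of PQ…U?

|PQ| = √((-5)² + (0)²) = √25 = 5
|QR| = √((0)² + (4)²) = √16 = 4
|RS| = √((12)² + (-9)²) = √225 = 15
|ST| = √((0)² + (-12)²) = √144 = 12
|TU| = √((-7)² + (-24)²) = √625 = 25
|UP| = √((0)² + (41)²) = √1681 = 41
Perimeter = 5 + 4 + 15 + 12 + 25 + 41 = 102.

102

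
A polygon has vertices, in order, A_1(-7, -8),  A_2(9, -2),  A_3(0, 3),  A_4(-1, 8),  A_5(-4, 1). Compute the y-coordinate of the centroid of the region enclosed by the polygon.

-397/279

Apply the shoelace (surveyor's) formula. First the cross-terms c_i = x_i·y_{i+1} − x_{i+1}·y_i:
  86, 27, 3, 31, 39  ⇒  2A = 186, A = 93.
Then Σ (y_i + y_{i+1})·c_i = -794, so ȳ = -794 / (6·93) = -397/279.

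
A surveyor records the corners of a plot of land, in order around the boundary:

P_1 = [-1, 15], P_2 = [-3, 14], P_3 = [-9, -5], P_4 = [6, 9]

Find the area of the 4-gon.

Σ = (31) + (141) + (-51) + (99) = 220
Area = |Σ|/2 = 110.

110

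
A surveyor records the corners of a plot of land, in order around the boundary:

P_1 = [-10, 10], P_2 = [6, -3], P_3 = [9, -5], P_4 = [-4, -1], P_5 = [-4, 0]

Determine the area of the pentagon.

53

Apply the shoelace formula: 2A = Σ (x_i·y_{i+1} − x_{i+1}·y_i), indices taken mod 5.
Σ = (-30) + (-3) + (-29) + (-4) + (-40) = -106
Area = |Σ|/2 = 53.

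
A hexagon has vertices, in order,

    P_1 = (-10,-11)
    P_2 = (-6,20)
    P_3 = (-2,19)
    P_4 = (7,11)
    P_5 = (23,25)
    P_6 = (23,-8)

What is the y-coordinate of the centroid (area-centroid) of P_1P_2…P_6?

Apply the surveyor's formula. First the cross-terms c_i = x_i·y_{i+1} − x_{i+1}·y_i:
  -266, -74, -155, -78, -759, -333  ⇒  2A = -1665, A = -832.5.
Then Σ (y_i + y_{i+1})·c_i = -19314, so ȳ = -19314 / (6·(-832.5)) = 58/15.

58/15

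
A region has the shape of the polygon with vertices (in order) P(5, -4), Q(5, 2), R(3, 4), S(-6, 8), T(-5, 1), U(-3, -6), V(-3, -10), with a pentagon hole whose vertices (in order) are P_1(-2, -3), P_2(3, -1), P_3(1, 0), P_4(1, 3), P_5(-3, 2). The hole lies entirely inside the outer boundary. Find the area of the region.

97

Outer boundary:
Cross-terms: 30, 14, 48, 34, 33, 12, 62  ⇒  Σ = 233
Area = |Σ|/2 = 116.5.
Hole:
Apply the shoelace (surveyor's) formula: 2A = Σ (x_i·y_{i+1} − x_{i+1}·y_i), indices taken mod 5.
Σ = (11) + (1) + (3) + (11) + (13) = 39
Area = |Σ|/2 = 19.5.
Net area = 116.5 − 19.5 = 97.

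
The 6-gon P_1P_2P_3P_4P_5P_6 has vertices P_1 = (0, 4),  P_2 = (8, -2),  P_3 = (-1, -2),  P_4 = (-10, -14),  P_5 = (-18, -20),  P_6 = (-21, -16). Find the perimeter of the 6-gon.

78

|P_1P_2| = √((8)² + (-6)²) = √100 = 10
|P_2P_3| = √((-9)² + (0)²) = √81 = 9
|P_3P_4| = √((-9)² + (-12)²) = √225 = 15
|P_4P_5| = √((-8)² + (-6)²) = √100 = 10
|P_5P_6| = √((-3)² + (4)²) = √25 = 5
|P_6P_1| = √((21)² + (20)²) = √841 = 29
Perimeter = 10 + 9 + 15 + 10 + 5 + 29 = 78.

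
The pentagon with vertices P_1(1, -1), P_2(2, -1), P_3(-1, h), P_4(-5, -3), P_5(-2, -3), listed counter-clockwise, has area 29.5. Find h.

The doubled signed area Σ (x_i y_{i+1} − x_{i+1} y_i) is linear in h.
With h=0 it equals 17; the coefficient of h is 7 (from the two edges through P_3).
So 7·h + 17 = 2·29.5 = 59 ⇒ h = 6.

6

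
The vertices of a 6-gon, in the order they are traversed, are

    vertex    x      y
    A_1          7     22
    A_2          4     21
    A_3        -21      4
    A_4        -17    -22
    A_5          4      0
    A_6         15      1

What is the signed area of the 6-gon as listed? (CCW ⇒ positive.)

730.5

Apply Gauss's area formula: 2A = Σ (x_i·y_{i+1} − x_{i+1}·y_i), indices taken mod 6.
A_1→A_2: (7)(21) − (4)(22) = 59
A_2→A_3: (4)(4) − (-21)(21) = 457
A_3→A_4: (-21)(-22) − (-17)(4) = 530
A_4→A_5: (-17)(0) − (4)(-22) = 88
A_5→A_6: (4)(1) − (15)(0) = 4
A_6→A_1: (15)(22) − (7)(1) = 323
Σ = 1461
Signed area = Σ/2 = 730.5 (positive ⇒ counter-clockwise traversal).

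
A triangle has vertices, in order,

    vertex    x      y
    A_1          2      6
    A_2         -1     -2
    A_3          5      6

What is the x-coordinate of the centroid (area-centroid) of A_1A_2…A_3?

Apply the surveyor's formula. First the cross-terms c_i = x_i·y_{i+1} − x_{i+1}·y_i:
  2, 4, 18  ⇒  2A = 24, A = 12.
Then Σ (x_i + x_{i+1})·c_i = 144, so x̄ = 144 / (6·12) = 2.

2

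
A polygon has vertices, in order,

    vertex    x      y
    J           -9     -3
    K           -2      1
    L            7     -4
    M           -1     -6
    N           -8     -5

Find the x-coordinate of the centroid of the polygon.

-319/186

Apply Gauss's area formula. First the cross-terms c_i = x_i·y_{i+1} − x_{i+1}·y_i:
  -15, 1, -46, -43, -21  ⇒  2A = -124, A = -62.
Then Σ (x_i + x_{i+1})·c_i = 638, so x̄ = 638 / (6·(-62)) = -319/186.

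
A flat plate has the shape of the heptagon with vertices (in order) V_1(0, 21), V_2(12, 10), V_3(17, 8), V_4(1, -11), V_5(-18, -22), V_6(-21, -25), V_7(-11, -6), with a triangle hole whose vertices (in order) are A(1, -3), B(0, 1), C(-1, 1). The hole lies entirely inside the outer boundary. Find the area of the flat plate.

Outer boundary:
Apply the shoelace (surveyor's) formula: 2A = Σ (x_i·y_{i+1} − x_{i+1}·y_i), indices taken mod 7.
Σ = (-252) + (-74) + (-195) + (-220) + (-12) + (-149) + (-231) = -1133
Area = |Σ|/2 = 566.5.
Hole:
Apply the shoelace formula: 2A = Σ (x_i·y_{i+1} − x_{i+1}·y_i), indices taken mod 3.
Σ = (1) + (1) + (2) = 4
Area = |Σ|/2 = 2.
Net area = 566.5 − 2 = 564.5.

564.5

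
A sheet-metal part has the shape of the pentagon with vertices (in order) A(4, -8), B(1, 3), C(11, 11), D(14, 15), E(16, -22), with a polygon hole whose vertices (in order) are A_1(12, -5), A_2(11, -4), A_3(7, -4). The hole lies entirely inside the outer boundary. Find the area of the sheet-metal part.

Outer boundary:
Σ = (20) + (-22) + (11) + (-548) + (-40) = -579
Area = |Σ|/2 = 289.5.
Hole:
Apply Gauss's area formula: 2A = Σ (x_i·y_{i+1} − x_{i+1}·y_i), indices taken mod 3.
Σ = (7) + (-16) + (13) = 4
Area = |Σ|/2 = 2.
Net area = 289.5 − 2 = 287.5.

287.5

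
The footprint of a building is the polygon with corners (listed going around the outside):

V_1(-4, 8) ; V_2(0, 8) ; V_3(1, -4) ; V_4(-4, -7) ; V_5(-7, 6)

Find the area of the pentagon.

V_1→V_2: (-4)(8) − (0)(8) = -32
V_2→V_3: (0)(-4) − (1)(8) = -8
V_3→V_4: (1)(-7) − (-4)(-4) = -23
V_4→V_5: (-4)(6) − (-7)(-7) = -73
V_5→V_1: (-7)(8) − (-4)(6) = -32
Σ = -168
Area = |Σ|/2 = 84.

84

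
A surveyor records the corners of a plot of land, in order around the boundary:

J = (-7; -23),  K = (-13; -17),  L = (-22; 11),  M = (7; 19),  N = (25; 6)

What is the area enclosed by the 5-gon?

1079

J→K: (-7)(-17) − (-13)(-23) = -180
K→L: (-13)(11) − (-22)(-17) = -517
L→M: (-22)(19) − (7)(11) = -495
M→N: (7)(6) − (25)(19) = -433
N→J: (25)(-23) − (-7)(6) = -533
Σ = -2158
Area = |Σ|/2 = 1079.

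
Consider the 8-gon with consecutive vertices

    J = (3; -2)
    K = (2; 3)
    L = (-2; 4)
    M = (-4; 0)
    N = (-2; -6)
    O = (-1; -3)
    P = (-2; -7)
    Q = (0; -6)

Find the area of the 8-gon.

Cross-terms: 13, 14, 16, 24, 0, 1, 12, 18  ⇒  Σ = 98
Area = |Σ|/2 = 49.

49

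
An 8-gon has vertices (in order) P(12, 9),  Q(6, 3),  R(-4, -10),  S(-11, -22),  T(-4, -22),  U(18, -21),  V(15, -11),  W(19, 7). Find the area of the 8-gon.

Apply the shoelace formula: 2A = Σ (x_i·y_{i+1} − x_{i+1}·y_i), indices taken mod 8.
P→Q: (12)(3) − (6)(9) = -18
Q→R: (6)(-10) − (-4)(3) = -48
R→S: (-4)(-22) − (-11)(-10) = -22
S→T: (-11)(-22) − (-4)(-22) = 154
T→U: (-4)(-21) − (18)(-22) = 480
U→V: (18)(-11) − (15)(-21) = 117
V→W: (15)(7) − (19)(-11) = 314
W→P: (19)(9) − (12)(7) = 87
Σ = 1064
Area = |Σ|/2 = 532.

532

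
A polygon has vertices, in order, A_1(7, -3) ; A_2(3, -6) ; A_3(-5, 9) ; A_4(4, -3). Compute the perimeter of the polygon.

|A_1A_2| = √((-4)² + (-3)²) = √25 = 5
|A_2A_3| = √((-8)² + (15)²) = √289 = 17
|A_3A_4| = √((9)² + (-12)²) = √225 = 15
|A_4A_1| = √((3)² + (0)²) = √9 = 3
Perimeter = 5 + 17 + 15 + 3 = 40.

40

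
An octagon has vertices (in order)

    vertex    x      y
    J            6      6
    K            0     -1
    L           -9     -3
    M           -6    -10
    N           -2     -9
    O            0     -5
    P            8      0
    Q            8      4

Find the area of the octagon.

Apply the surveyor's formula: 2A = Σ (x_i·y_{i+1} − x_{i+1}·y_i), indices taken mod 8.
J→K: (6)(-1) − (0)(6) = -6
K→L: (0)(-3) − (-9)(-1) = -9
L→M: (-9)(-10) − (-6)(-3) = 72
M→N: (-6)(-9) − (-2)(-10) = 34
N→O: (-2)(-5) − (0)(-9) = 10
O→P: (0)(0) − (8)(-5) = 40
P→Q: (8)(4) − (8)(0) = 32
Q→J: (8)(6) − (6)(4) = 24
Σ = 197
Area = |Σ|/2 = 98.5.

98.5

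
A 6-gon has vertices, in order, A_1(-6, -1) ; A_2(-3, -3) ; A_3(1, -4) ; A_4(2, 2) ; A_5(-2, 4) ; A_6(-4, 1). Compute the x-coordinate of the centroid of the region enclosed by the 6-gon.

-319/228

Apply the shoelace formula. First the cross-terms c_i = x_i·y_{i+1} − x_{i+1}·y_i:
  15, 15, 10, 12, 14, 10  ⇒  2A = 76, A = 38.
Then Σ (x_i + x_{i+1})·c_i = -319, so x̄ = -319 / (6·38) = -319/228.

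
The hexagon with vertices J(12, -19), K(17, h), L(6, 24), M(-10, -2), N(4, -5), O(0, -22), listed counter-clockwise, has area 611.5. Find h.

5

Write out the shoelace sum; only the two edges meeting at K involve h:
2·Area = [(12·h − 17·(-19)) + (17·24 − 6·h)] + 462
       = 6·h + 1193 = 1223
⇒ h = 5.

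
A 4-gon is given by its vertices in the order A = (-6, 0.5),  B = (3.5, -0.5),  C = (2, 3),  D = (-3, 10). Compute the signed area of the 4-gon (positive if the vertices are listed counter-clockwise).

50.125

Apply the shoelace formula: 2A = Σ (x_i·y_{i+1} − x_{i+1}·y_i), indices taken mod 4.
Σ = (1.25) + (11.5) + (29) + (58.5) = 100.25
Signed area = Σ/2 = 50.125 (positive ⇒ counter-clockwise traversal).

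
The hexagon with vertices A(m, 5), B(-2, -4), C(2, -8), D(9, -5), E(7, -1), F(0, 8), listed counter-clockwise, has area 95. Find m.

-1

Write out the shoelace sum; only the two edges meeting at A involve m:
2·Area = [(0·5 − m·8) + (m·(-4) − (-2)·5)] + 168
       = -12·m + 178 = 190
⇒ m = -1.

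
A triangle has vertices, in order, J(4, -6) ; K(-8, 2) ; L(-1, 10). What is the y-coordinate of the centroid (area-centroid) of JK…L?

2

Apply the shoelace (surveyor's) formula. First the cross-terms c_i = x_i·y_{i+1} − x_{i+1}·y_i:
  -40, -78, -34  ⇒  2A = -152, A = -76.
Then Σ (y_i + y_{i+1})·c_i = -912, so ȳ = -912 / (6·(-76)) = 2.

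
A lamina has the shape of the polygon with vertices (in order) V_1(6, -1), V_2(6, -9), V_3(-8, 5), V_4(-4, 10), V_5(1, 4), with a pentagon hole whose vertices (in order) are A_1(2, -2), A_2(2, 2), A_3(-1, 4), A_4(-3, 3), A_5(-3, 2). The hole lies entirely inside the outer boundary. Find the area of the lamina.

84.5

Outer boundary:
Apply the surveyor's formula: 2A = Σ (x_i·y_{i+1} − x_{i+1}·y_i), indices taken mod 5.
Cross-terms: -48, -42, -60, -26, -25  ⇒  Σ = -201
Area = |Σ|/2 = 100.5.
Hole:
A_1→A_2: (2)(2) − (2)(-2) = 8
A_2→A_3: (2)(4) − (-1)(2) = 10
A_3→A_4: (-1)(3) − (-3)(4) = 9
A_4→A_5: (-3)(2) − (-3)(3) = 3
A_5→A_1: (-3)(-2) − (2)(2) = 2
Σ = 32
Area = |Σ|/2 = 16.
Net area = 100.5 − 16 = 84.5.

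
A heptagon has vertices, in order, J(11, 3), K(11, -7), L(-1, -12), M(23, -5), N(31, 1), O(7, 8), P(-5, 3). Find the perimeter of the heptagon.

112

|JK| = √((0)² + (-10)²) = √100 = 10
|KL| = √((-12)² + (-5)²) = √169 = 13
|LM| = √((24)² + (7)²) = √625 = 25
|MN| = √((8)² + (6)²) = √100 = 10
|NO| = √((-24)² + (7)²) = √625 = 25
|OP| = √((-12)² + (-5)²) = √169 = 13
|PJ| = √((16)² + (0)²) = √256 = 16
Perimeter = 10 + 13 + 25 + 10 + 25 + 13 + 16 = 112.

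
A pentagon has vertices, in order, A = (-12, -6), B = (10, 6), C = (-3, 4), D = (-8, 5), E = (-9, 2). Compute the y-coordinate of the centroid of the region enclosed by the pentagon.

104/85

Apply the shoelace (surveyor's) formula. First the cross-terms c_i = x_i·y_{i+1} − x_{i+1}·y_i:
  -12, 58, 17, 29, 78  ⇒  2A = 170, A = 85.
Then Σ (y_i + y_{i+1})·c_i = 624, so ȳ = 624 / (6·85) = 104/85.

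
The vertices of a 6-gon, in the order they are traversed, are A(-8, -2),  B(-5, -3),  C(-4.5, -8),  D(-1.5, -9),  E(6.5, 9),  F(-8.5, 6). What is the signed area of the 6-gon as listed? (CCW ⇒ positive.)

147.25

Cross-terms: 14, 26.5, 28.5, 45, 115.5, 65  ⇒  Σ = 294.5
Signed area = Σ/2 = 147.25 (positive ⇒ counter-clockwise traversal).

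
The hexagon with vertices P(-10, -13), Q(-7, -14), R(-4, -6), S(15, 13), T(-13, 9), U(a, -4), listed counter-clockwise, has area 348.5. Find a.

-14

The doubled signed area Σ (x_i y_{i+1} − x_{i+1} y_i) is linear in a.
With a=0 it equals 389; the coefficient of a is -22 (from the two edges through U).
So -22·a + 389 = 2·348.5 = 697 ⇒ a = -14.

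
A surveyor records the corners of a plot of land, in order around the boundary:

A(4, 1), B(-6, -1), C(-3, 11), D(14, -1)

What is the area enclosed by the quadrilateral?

100

Apply the surveyor's formula: 2A = Σ (x_i·y_{i+1} − x_{i+1}·y_i), indices taken mod 4.
A→B: (4)(-1) − (-6)(1) = 2
B→C: (-6)(11) − (-3)(-1) = -69
C→D: (-3)(-1) − (14)(11) = -151
D→A: (14)(1) − (4)(-1) = 18
Σ = -200
Area = |Σ|/2 = 100.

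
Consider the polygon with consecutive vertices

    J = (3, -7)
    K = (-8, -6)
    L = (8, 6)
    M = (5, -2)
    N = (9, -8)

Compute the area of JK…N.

Apply the shoelace (surveyor's) formula: 2A = Σ (x_i·y_{i+1} − x_{i+1}·y_i), indices taken mod 5.
Σ = (-74) + (0) + (-46) + (-22) + (-39) = -181
Area = |Σ|/2 = 90.5.

90.5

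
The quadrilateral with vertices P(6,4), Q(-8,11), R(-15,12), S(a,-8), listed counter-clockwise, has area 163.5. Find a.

1

Write out the shoelace sum; only the two edges meeting at S involve a:
2·Area = [((-15)·(-8) − a·12) + (a·4 − 6·(-8))] + 167
       = -8·a + 335 = 327
⇒ a = 1.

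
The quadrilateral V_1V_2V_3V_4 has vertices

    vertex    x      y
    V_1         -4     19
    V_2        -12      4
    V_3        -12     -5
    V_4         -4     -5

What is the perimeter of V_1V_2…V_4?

58

|V_1V_2| = √((-8)² + (-15)²) = √289 = 17
|V_2V_3| = √((0)² + (-9)²) = √81 = 9
|V_3V_4| = √((8)² + (0)²) = √64 = 8
|V_4V_1| = √((0)² + (24)²) = √576 = 24
Perimeter = 17 + 9 + 8 + 24 = 58.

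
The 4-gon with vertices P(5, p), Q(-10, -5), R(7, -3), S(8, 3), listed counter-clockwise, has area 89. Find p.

The doubled signed area Σ (x_i y_{i+1} − x_{i+1} y_i) is linear in p.
With p=0 it equals 70; the coefficient of p is 18 (from the two edges through P).
So 18·p + 70 = 2·89 = 178 ⇒ p = 6.

6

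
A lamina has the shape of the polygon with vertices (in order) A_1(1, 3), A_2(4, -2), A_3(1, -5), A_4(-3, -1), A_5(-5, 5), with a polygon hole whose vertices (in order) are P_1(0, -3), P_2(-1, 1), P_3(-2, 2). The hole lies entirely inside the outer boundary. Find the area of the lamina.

42.5

Outer boundary:
Σ = (-14) + (-18) + (-16) + (-20) + (-20) = -88
Area = |Σ|/2 = 44.
Hole:
Σ = (-3) + (0) + (6) = 3
Area = |Σ|/2 = 1.5.
Net area = 44 − 1.5 = 42.5.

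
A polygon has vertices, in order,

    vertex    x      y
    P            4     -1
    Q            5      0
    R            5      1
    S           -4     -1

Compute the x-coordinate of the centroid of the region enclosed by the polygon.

94/51

Apply Gauss's area formula. First the cross-terms c_i = x_i·y_{i+1} − x_{i+1}·y_i:
  5, 5, -1, 8  ⇒  2A = 17, A = 8.5.
Then Σ (x_i + x_{i+1})·c_i = 94, so x̄ = 94 / (6·8.5) = 94/51.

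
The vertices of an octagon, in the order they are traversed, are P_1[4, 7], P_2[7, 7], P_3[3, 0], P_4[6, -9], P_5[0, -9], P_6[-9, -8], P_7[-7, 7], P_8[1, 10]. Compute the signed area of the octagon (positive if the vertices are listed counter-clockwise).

P_1→P_2: (4)(7) − (7)(7) = -21
P_2→P_3: (7)(0) − (3)(7) = -21
P_3→P_4: (3)(-9) − (6)(0) = -27
P_4→P_5: (6)(-9) − (0)(-9) = -54
P_5→P_6: (0)(-8) − (-9)(-9) = -81
P_6→P_7: (-9)(7) − (-7)(-8) = -119
P_7→P_8: (-7)(10) − (1)(7) = -77
P_8→P_1: (1)(7) − (4)(10) = -33
Σ = -433
Signed area = Σ/2 = -216.5 (negative ⇒ clockwise traversal).

-216.5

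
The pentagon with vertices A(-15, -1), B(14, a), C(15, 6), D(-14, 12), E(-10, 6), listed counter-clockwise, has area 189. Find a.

4

Write out the shoelace sum; only the two edges meeting at B involve a:
2·Area = [((-15)·a − 14·(-1)) + (14·6 − 15·a)] + 400
       = -30·a + 498 = 378
⇒ a = 4.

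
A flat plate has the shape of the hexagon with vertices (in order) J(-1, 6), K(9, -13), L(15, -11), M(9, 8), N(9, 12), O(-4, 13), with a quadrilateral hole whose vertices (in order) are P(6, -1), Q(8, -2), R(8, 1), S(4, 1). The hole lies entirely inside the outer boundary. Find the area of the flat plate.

225

Outer boundary:
Apply the shoelace (surveyor's) formula: 2A = Σ (x_i·y_{i+1} − x_{i+1}·y_i), indices taken mod 6.
J→K: (-1)(-13) − (9)(6) = -41
K→L: (9)(-11) − (15)(-13) = 96
L→M: (15)(8) − (9)(-11) = 219
M→N: (9)(12) − (9)(8) = 36
N→O: (9)(13) − (-4)(12) = 165
O→J: (-4)(6) − (-1)(13) = -11
Σ = 464
Area = |Σ|/2 = 232.
Hole:
Apply the surveyor's formula: 2A = Σ (x_i·y_{i+1} − x_{i+1}·y_i), indices taken mod 4.
Σ = (-4) + (24) + (4) + (-10) = 14
Area = |Σ|/2 = 7.
Net area = 232 − 7 = 225.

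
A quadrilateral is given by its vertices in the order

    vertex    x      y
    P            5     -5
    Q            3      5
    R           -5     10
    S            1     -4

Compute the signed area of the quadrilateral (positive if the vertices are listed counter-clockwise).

Apply the shoelace formula: 2A = Σ (x_i·y_{i+1} − x_{i+1}·y_i), indices taken mod 4.
Σ = (40) + (55) + (10) + (15) = 120
Signed area = Σ/2 = 60 (positive ⇒ counter-clockwise traversal).

60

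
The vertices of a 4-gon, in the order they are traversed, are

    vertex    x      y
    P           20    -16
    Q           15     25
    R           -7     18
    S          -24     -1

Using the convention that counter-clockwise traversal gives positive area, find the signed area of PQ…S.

Σ = (740) + (445) + (439) + (404) = 2028
Signed area = Σ/2 = 1014 (positive ⇒ counter-clockwise traversal).

1014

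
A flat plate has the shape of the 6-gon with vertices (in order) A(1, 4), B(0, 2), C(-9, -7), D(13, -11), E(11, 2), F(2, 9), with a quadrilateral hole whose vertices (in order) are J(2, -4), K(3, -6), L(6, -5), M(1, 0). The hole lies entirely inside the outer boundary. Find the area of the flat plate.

Outer boundary:
Apply the shoelace formula: 2A = Σ (x_i·y_{i+1} − x_{i+1}·y_i), indices taken mod 6.
Σ = (2) + (18) + (190) + (147) + (95) + (-1) = 451
Area = |Σ|/2 = 225.5.
Hole:
Apply the shoelace formula: 2A = Σ (x_i·y_{i+1} − x_{i+1}·y_i), indices taken mod 4.
J→K: (2)(-6) − (3)(-4) = 0
K→L: (3)(-5) − (6)(-6) = 21
L→M: (6)(0) − (1)(-5) = 5
M→J: (1)(-4) − (2)(0) = -4
Σ = 22
Area = |Σ|/2 = 11.
Net area = 225.5 − 11 = 214.5.

214.5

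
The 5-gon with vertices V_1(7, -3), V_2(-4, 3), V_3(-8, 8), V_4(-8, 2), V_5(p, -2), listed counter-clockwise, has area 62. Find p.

-9

The doubled signed area Σ (x_i y_{i+1} − x_{i+1} y_i) is linear in p.
With p=0 it equals 79; the coefficient of p is -5 (from the two edges through V_5).
So -5·p + 79 = 2·62 = 124 ⇒ p = -9.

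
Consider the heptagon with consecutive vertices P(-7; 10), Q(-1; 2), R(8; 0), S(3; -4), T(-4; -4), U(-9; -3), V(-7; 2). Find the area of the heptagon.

P→Q: (-7)(2) − (-1)(10) = -4
Q→R: (-1)(0) − (8)(2) = -16
R→S: (8)(-4) − (3)(0) = -32
S→T: (3)(-4) − (-4)(-4) = -28
T→U: (-4)(-3) − (-9)(-4) = -24
U→V: (-9)(2) − (-7)(-3) = -39
V→P: (-7)(10) − (-7)(2) = -56
Σ = -199
Area = |Σ|/2 = 99.5.

99.5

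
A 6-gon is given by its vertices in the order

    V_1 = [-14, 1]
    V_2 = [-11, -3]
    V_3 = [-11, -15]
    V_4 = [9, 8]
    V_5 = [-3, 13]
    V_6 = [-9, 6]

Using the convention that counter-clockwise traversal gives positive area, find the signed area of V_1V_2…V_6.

273.5

Apply the shoelace (surveyor's) formula: 2A = Σ (x_i·y_{i+1} − x_{i+1}·y_i), indices taken mod 6.
Σ = (53) + (132) + (47) + (141) + (99) + (75) = 547
Signed area = Σ/2 = 273.5 (positive ⇒ counter-clockwise traversal).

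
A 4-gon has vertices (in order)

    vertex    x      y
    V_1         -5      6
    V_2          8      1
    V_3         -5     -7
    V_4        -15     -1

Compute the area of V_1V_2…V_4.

Apply the shoelace formula: 2A = Σ (x_i·y_{i+1} − x_{i+1}·y_i), indices taken mod 4.
Σ = (-53) + (-51) + (-100) + (-95) = -299
Area = |Σ|/2 = 149.5.

149.5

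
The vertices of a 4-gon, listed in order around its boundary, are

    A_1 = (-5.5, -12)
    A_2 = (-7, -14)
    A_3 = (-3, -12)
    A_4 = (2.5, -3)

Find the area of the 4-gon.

Σ = (-7) + (42) + (39) + (-46.5) = 27.5
Area = |Σ|/2 = 13.75.

13.75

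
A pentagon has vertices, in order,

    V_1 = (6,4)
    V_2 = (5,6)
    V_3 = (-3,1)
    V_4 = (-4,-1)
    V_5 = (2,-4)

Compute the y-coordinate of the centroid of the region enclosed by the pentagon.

Apply the shoelace (surveyor's) formula. First the cross-terms c_i = x_i·y_{i+1} − x_{i+1}·y_i:
  16, 23, 7, 18, 32  ⇒  2A = 96, A = 48.
Then Σ (y_i + y_{i+1})·c_i = 231, so ȳ = 231 / (6·48) = 77/96.

77/96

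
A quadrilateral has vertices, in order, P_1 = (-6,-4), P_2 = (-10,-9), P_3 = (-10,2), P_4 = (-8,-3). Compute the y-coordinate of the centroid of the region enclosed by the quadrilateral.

Apply the shoelace (surveyor's) formula. First the cross-terms c_i = x_i·y_{i+1} − x_{i+1}·y_i:
  14, -110, 46, 14  ⇒  2A = -36, A = -18.
Then Σ (y_i + y_{i+1})·c_i = 444, so ȳ = 444 / (6·(-18)) = -37/9.

-37/9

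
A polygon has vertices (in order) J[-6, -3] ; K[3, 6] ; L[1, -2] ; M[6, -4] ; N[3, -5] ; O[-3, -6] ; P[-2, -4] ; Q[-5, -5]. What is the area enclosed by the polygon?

53.5

Cross-terms: -27, -12, 8, -18, -33, 0, -10, -15  ⇒  Σ = -107
Area = |Σ|/2 = 53.5.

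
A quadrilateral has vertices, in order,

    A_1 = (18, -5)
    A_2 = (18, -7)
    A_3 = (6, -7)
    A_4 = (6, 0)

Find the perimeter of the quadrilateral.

34

|A_1A_2| = √((0)² + (-2)²) = √4 = 2
|A_2A_3| = √((-12)² + (0)²) = √144 = 12
|A_3A_4| = √((0)² + (7)²) = √49 = 7
|A_4A_1| = √((12)² + (-5)²) = √169 = 13
Perimeter = 2 + 12 + 7 + 13 = 34.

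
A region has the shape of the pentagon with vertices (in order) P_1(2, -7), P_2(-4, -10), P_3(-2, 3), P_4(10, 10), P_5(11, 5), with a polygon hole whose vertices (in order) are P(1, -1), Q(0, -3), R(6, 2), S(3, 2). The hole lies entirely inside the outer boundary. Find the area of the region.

Outer boundary:
Apply Gauss's area formula: 2A = Σ (x_i·y_{i+1} − x_{i+1}·y_i), indices taken mod 5.
Σ = (-48) + (-32) + (-50) + (-60) + (-87) = -277
Area = |Σ|/2 = 138.5.
Hole:
Σ = (-3) + (18) + (6) + (-5) = 16
Area = |Σ|/2 = 8.
Net area = 138.5 − 8 = 130.5.

130.5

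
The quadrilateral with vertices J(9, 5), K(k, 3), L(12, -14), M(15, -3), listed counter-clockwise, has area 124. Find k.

Write out the shoelace sum; only the two edges meeting at K involve k:
2·Area = [(9·3 − k·5) + (k·(-14) − 12·3)] + 276
       = -19·k + 267 = 248
⇒ k = 1.

1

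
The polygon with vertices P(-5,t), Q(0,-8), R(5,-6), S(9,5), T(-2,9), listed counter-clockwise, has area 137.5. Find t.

Write out the shoelace sum; only the two edges meeting at P involve t:
2·Area = [((-2)·t − (-5)·9) + ((-5)·(-8) − 0·t)] + 210
       = -2·t + 295 = 275
⇒ t = 10.

10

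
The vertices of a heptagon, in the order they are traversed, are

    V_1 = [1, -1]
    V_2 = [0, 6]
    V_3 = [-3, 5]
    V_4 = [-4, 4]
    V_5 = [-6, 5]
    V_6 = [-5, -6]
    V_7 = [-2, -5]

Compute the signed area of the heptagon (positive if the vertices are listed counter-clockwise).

58.5

V_1→V_2: (1)(6) − (0)(-1) = 6
V_2→V_3: (0)(5) − (-3)(6) = 18
V_3→V_4: (-3)(4) − (-4)(5) = 8
V_4→V_5: (-4)(5) − (-6)(4) = 4
V_5→V_6: (-6)(-6) − (-5)(5) = 61
V_6→V_7: (-5)(-5) − (-2)(-6) = 13
V_7→V_1: (-2)(-1) − (1)(-5) = 7
Σ = 117
Signed area = Σ/2 = 58.5 (positive ⇒ counter-clockwise traversal).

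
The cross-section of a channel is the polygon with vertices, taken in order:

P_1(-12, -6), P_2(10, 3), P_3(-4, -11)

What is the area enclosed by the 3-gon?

P_1→P_2: (-12)(3) − (10)(-6) = 24
P_2→P_3: (10)(-11) − (-4)(3) = -98
P_3→P_1: (-4)(-6) − (-12)(-11) = -108
Σ = -182
Area = |Σ|/2 = 91.

91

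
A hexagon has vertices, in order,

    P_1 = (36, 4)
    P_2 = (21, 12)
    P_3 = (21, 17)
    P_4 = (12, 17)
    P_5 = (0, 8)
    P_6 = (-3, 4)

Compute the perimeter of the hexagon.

90

|P_1P_2| = √((-15)² + (8)²) = √289 = 17
|P_2P_3| = √((0)² + (5)²) = √25 = 5
|P_3P_4| = √((-9)² + (0)²) = √81 = 9
|P_4P_5| = √((-12)² + (-9)²) = √225 = 15
|P_5P_6| = √((-3)² + (-4)²) = √25 = 5
|P_6P_1| = √((39)² + (0)²) = √1521 = 39
Perimeter = 17 + 5 + 9 + 15 + 5 + 39 = 90.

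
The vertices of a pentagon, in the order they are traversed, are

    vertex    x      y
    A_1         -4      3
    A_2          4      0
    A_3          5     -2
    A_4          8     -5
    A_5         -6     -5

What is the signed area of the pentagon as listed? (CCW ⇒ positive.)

-68.5

Apply the shoelace formula: 2A = Σ (x_i·y_{i+1} − x_{i+1}·y_i), indices taken mod 5.
Σ = (-12) + (-8) + (-9) + (-70) + (-38) = -137
Signed area = Σ/2 = -68.5 (negative ⇒ clockwise traversal).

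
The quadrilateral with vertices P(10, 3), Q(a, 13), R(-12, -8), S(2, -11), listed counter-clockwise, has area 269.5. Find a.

The doubled signed area Σ (x_i y_{i+1} − x_{i+1} y_i) is linear in a.
With a=0 it equals 550; the coefficient of a is -11 (from the two edges through Q).
So -11·a + 550 = 2·269.5 = 539 ⇒ a = 1.

1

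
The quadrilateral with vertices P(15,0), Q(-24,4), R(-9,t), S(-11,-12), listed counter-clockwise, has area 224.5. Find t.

-5

The doubled signed area Σ (x_i y_{i+1} − x_{i+1} y_i) is linear in t.
With t=0 it equals 384; the coefficient of t is -13 (from the two edges through R).
So -13·t + 384 = 2·224.5 = 449 ⇒ t = -5.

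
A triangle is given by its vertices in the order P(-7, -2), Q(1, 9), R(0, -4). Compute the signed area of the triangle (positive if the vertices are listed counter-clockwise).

Apply the shoelace formula: 2A = Σ (x_i·y_{i+1} − x_{i+1}·y_i), indices taken mod 3.
Cross-terms: -61, -4, -28  ⇒  Σ = -93
Signed area = Σ/2 = -46.5 (negative ⇒ clockwise traversal).

-46.5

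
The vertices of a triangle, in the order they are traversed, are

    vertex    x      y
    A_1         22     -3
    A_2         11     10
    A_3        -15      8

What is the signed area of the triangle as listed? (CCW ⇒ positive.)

Apply the shoelace (surveyor's) formula: 2A = Σ (x_i·y_{i+1} − x_{i+1}·y_i), indices taken mod 3.
A_1→A_2: (22)(10) − (11)(-3) = 253
A_2→A_3: (11)(8) − (-15)(10) = 238
A_3→A_1: (-15)(-3) − (22)(8) = -131
Σ = 360
Signed area = Σ/2 = 180 (positive ⇒ counter-clockwise traversal).

180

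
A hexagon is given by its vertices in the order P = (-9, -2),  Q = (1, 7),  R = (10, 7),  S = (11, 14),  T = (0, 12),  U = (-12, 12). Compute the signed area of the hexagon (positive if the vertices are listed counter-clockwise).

Cross-terms: -61, -63, 63, 132, 144, 132  ⇒  Σ = 347
Signed area = Σ/2 = 173.5 (positive ⇒ counter-clockwise traversal).

173.5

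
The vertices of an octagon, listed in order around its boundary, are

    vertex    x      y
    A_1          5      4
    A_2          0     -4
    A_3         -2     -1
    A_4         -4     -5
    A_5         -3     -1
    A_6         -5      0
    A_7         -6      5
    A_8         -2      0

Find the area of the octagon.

30.5

Apply the surveyor's formula: 2A = Σ (x_i·y_{i+1} − x_{i+1}·y_i), indices taken mod 8.
Cross-terms: -20, -8, 6, -11, -5, -25, 10, -8  ⇒  Σ = -61
Area = |Σ|/2 = 30.5.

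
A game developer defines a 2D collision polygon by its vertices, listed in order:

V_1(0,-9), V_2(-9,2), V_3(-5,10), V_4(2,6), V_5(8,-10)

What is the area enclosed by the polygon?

V_1→V_2: (0)(2) − (-9)(-9) = -81
V_2→V_3: (-9)(10) − (-5)(2) = -80
V_3→V_4: (-5)(6) − (2)(10) = -50
V_4→V_5: (2)(-10) − (8)(6) = -68
V_5→V_1: (8)(-9) − (0)(-10) = -72
Σ = -351
Area = |Σ|/2 = 175.5.

175.5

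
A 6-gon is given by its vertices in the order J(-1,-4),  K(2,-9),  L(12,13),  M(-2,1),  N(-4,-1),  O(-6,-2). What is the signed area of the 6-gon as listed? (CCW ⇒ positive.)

Σ = (17) + (134) + (38) + (6) + (2) + (22) = 219
Signed area = Σ/2 = 109.5 (positive ⇒ counter-clockwise traversal).

109.5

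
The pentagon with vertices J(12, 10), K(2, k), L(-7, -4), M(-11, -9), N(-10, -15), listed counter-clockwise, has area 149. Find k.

The doubled signed area Σ (x_i y_{i+1} − x_{i+1} y_i) is linear in k.
With k=0 it equals 146; the coefficient of k is 19 (from the two edges through K).
So 19·k + 146 = 2·149 = 298 ⇒ k = 8.

8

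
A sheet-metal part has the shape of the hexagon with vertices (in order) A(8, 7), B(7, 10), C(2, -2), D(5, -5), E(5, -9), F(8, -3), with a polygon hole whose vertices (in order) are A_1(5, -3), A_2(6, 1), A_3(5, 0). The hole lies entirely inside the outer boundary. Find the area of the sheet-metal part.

Outer boundary:
Apply the shoelace (surveyor's) formula: 2A = Σ (x_i·y_{i+1} − x_{i+1}·y_i), indices taken mod 6.
Cross-terms: 31, -34, 0, -20, 57, 80  ⇒  Σ = 114
Area = |Σ|/2 = 57.
Hole:
Apply the shoelace formula: 2A = Σ (x_i·y_{i+1} − x_{i+1}·y_i), indices taken mod 3.
A_1→A_2: (5)(1) − (6)(-3) = 23
A_2→A_3: (6)(0) − (5)(1) = -5
A_3→A_1: (5)(-3) − (5)(0) = -15
Σ = 3
Area = |Σ|/2 = 1.5.
Net area = 57 − 1.5 = 55.5.

55.5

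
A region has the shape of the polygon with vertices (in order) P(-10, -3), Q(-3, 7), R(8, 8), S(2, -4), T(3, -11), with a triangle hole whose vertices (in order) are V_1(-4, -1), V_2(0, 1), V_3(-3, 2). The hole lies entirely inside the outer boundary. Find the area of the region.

163

Outer boundary:
Σ = (-79) + (-80) + (-48) + (-10) + (-119) = -336
Area = |Σ|/2 = 168.
Hole:
Apply the surveyor's formula: 2A = Σ (x_i·y_{i+1} − x_{i+1}·y_i), indices taken mod 3.
Σ = (-4) + (3) + (11) = 10
Area = |Σ|/2 = 5.
Net area = 168 − 5 = 163.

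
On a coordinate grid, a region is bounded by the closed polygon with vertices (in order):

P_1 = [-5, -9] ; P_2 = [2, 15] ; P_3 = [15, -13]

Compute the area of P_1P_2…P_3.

254

P_1→P_2: (-5)(15) − (2)(-9) = -57
P_2→P_3: (2)(-13) − (15)(15) = -251
P_3→P_1: (15)(-9) − (-5)(-13) = -200
Σ = -508
Area = |Σ|/2 = 254.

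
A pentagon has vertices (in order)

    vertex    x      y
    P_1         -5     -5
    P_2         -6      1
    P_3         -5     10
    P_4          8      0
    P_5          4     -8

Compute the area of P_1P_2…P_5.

147

Apply Gauss's area formula: 2A = Σ (x_i·y_{i+1} − x_{i+1}·y_i), indices taken mod 5.
Cross-terms: -35, -55, -80, -64, -60  ⇒  Σ = -294
Area = |Σ|/2 = 147.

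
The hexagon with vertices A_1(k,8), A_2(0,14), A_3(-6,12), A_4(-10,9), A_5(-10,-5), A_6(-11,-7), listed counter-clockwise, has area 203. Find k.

9

Write out the shoelace sum; only the two edges meeting at A_1 involve k:
2·Area = [((-11)·8 − k·(-7)) + (k·14 − 0·8)] + 305
       = 21·k + 217 = 406
⇒ k = 9.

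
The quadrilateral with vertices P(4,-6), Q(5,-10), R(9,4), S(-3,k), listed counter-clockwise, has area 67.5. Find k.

1

The doubled signed area Σ (x_i y_{i+1} − x_{i+1} y_i) is linear in k.
With k=0 it equals 130; the coefficient of k is 5 (from the two edges through S).
So 5·k + 130 = 2·67.5 = 135 ⇒ k = 1.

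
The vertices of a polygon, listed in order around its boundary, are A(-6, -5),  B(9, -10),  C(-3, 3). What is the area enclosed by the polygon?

67.5

Apply the shoelace (surveyor's) formula: 2A = Σ (x_i·y_{i+1} − x_{i+1}·y_i), indices taken mod 3.
Σ = (105) + (-3) + (33) = 135
Area = |Σ|/2 = 67.5.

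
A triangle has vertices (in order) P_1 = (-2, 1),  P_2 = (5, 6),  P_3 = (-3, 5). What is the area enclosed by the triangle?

16.5

P_1→P_2: (-2)(6) − (5)(1) = -17
P_2→P_3: (5)(5) − (-3)(6) = 43
P_3→P_1: (-3)(1) − (-2)(5) = 7
Σ = 33
Area = |Σ|/2 = 16.5.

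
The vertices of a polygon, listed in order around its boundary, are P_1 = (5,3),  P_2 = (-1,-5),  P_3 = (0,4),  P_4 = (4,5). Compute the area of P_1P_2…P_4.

P_1→P_2: (5)(-5) − (-1)(3) = -22
P_2→P_3: (-1)(4) − (0)(-5) = -4
P_3→P_4: (0)(5) − (4)(4) = -16
P_4→P_1: (4)(3) − (5)(5) = -13
Σ = -55
Area = |Σ|/2 = 27.5.

27.5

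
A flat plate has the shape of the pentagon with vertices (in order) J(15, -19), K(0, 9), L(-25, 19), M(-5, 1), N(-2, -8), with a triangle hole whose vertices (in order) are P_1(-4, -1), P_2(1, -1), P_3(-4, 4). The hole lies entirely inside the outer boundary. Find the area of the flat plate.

302.5

Outer boundary:
Apply the shoelace formula: 2A = Σ (x_i·y_{i+1} − x_{i+1}·y_i), indices taken mod 5.
Cross-terms: 135, 225, 70, 42, 158  ⇒  Σ = 630
Area = |Σ|/2 = 315.
Hole:
Σ = (5) + (0) + (20) = 25
Area = |Σ|/2 = 12.5.
Net area = 315 − 12.5 = 302.5.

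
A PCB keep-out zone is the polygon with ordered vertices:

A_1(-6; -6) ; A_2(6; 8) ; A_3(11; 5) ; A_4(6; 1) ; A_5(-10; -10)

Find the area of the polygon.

Apply the surveyor's formula: 2A = Σ (x_i·y_{i+1} − x_{i+1}·y_i), indices taken mod 5.
Cross-terms: -12, -58, -19, -50, 0  ⇒  Σ = -139
Area = |Σ|/2 = 69.5.

69.5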